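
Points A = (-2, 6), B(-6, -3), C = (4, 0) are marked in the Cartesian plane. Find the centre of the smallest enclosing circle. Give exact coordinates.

(-41/26, 11/26)

Side lengths²: AB² = 97, AC² = 72, BC² = 109.
Since BC² = 109 < 97 + 72 = 169, the triangle is acute, so the smallest enclosing circle is the circumcircle.
Circumcentre = (-41/26, 11/26), r² = 10573/338.
Centre = (-41/26, 11/26).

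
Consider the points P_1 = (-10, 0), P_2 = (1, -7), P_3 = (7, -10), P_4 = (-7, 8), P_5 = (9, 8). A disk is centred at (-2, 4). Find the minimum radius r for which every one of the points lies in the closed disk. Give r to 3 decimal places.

The required radius is the distance from (-2, 4) to the farthest point.
Squared distances: 80, 130, 277, 41, 137.
Maximum is 277, attained at P_3.
r = √277 ≈ 16.643.

16.643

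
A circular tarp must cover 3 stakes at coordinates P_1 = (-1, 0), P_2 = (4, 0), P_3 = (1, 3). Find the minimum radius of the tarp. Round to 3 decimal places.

2.550

Side lengths²: P_1P_2² = 25, P_1P_3² = 13, P_2P_3² = 18.
Since P_1P_2² = 25 < 18 + 13 = 31, the triangle is acute, so the smallest enclosing circle is the circumcircle.
Circumcentre = (1.5, 0.5), r² = 6.5.
r = √(6.5) ≈ 2.550.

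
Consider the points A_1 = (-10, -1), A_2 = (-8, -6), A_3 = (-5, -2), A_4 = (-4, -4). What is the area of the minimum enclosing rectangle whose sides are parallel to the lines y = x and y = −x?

In coordinates u = x + y, v = x − y the rectangle is axis-aligned; the map (x,y)→(u,v) scales areas by 2.
u-values: -11, -14, -7, -8; range = -7 − (-14) = 7.
v-values: -9, -2, -3, 0; range = 0 − (-9) = 9.
Area = (7 × 9) / 2 = 31.5.

31.5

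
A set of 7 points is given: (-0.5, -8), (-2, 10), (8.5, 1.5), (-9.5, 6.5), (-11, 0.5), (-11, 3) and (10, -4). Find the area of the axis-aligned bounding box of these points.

x ranges over [-11, 10], width 21.
y ranges over [-8, 10], height 18.
Area = 21 × 18 = 378.

378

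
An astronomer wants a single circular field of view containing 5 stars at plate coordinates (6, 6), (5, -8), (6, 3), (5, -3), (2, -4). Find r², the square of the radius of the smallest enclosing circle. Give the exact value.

49.25

A smallest enclosing disk is always determined by at most three of the input points on its boundary.
The farthest pair is (6, 6)–(5, -8) with squared distance 197. The circle on this segment as diameter has centre (5.5, -1) and r² = 197/4 = 49.25.
Check (6, 3): distance² to centre = 16.25 ≤ 49.25, so it lies inside.
All remaining points lie in this disk, and no smaller disk contains both endpoints, so this is the minimum enclosing circle.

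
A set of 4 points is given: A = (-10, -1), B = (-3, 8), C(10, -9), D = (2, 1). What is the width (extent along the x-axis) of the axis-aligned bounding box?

20

max x = 10, min x = -10, so width = 20.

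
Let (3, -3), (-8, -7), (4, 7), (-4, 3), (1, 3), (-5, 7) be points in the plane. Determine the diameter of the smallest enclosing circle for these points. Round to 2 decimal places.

The farthest pair is (-8, -7)–(4, 7) with squared distance 340. The circle on this segment as diameter has centre (-2, 0) and r² = 340/4 = 85.
Check (3, -3): distance² to centre = 34 ≤ 85, so it lies inside.
All remaining points lie in this disk, and no smaller disk contains both endpoints, so this is the minimum enclosing circle.
Diameter = 2r = 2√85 ≈ 18.44.

18.44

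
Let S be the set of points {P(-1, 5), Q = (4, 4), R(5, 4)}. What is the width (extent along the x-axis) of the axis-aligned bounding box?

max x = 5, min x = -1, so width = 6.

6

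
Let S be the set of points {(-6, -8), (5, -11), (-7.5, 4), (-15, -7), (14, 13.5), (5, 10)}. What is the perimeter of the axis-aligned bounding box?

107

Width = max x − min x = 14 − (-15) = 29.
Height = max y − min y = 13.5 − (-11) = 24.5.
Perimeter = 2(29 + 24.5) = 107.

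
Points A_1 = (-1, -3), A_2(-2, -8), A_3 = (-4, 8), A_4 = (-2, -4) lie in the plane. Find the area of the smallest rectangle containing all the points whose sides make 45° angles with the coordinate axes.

In coordinates u = x + y, v = x − y the rectangle is axis-aligned; the map (x,y)→(u,v) scales areas by 2.
u-values: -4, -10, 4, -6; range = 4 − (-10) = 14.
v-values: 2, 6, -12, 2; range = 6 − (-12) = 18.
Area = (14 × 18) / 2 = 126.

126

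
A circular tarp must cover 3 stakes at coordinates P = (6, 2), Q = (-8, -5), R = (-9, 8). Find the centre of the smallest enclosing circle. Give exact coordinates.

(-49/18, 35/18)

Side lengths²: PQ² = 245, PR² = 261, QR² = 170.
Since PR² = 261 < 245 + 170 = 415, the triangle is acute, so the smallest enclosing circle is the circumcircle.
Circumcentre = (-49/18, 35/18), r² = 12325/162.
Centre = (-49/18, 35/18).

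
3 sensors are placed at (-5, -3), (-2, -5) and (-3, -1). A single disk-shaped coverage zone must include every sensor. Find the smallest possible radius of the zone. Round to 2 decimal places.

Call the three points A, B, C in the order given.
Side lengths²: AB² = 13, AC² = 8, BC² = 17.
Since BC² = 17 < 13 + 8 = 21, the triangle is acute, so the smallest enclosing circle is the circumcircle.
Circumcentre = (-2.9, -3.1), r² = 4.42.
r = √(4.42) ≈ 2.10.

2.10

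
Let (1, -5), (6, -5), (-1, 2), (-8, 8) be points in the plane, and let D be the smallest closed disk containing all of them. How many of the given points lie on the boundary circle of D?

By Welzl's lemma the MEC is supported by two points (diametrically opposite) or three points (on a circumcircle).
The farthest pair is (6, -5)–(-8, 8) with squared distance 365. The circle on this segment as diameter has centre (-1, 1.5) and r² = 365/4 = 91.25.
Check (1, -5): distance² to centre = 46.25 ≤ 91.25, so it lies inside.
All remaining points lie in this disk, and no smaller disk contains both endpoints, so this is the minimum enclosing circle.
The points at distance exactly r from the centre are (6, -5), (-8, 8) — 2 points.

2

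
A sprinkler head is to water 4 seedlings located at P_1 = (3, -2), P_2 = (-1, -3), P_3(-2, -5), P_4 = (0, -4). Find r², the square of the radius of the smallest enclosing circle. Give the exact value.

The farthest pair is P_1–P_3 with squared distance 34. The circle on this segment as diameter has centre (0.5, -3.5) and r² = 34/4 = 8.5.
Check P_2: distance² to centre = 2.5 ≤ 8.5, so it lies inside.
All remaining points lie in this disk, and no smaller disk contains both endpoints, so this is the minimum enclosing circle.

8.5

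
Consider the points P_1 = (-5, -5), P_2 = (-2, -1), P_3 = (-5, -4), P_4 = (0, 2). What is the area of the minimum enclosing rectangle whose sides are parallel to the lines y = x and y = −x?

In coordinates u = x + y, v = x − y the rectangle is axis-aligned; the map (x,y)→(u,v) scales areas by 2.
u-values: -10, -3, -9, 2; range = 2 − (-10) = 12.
v-values: 0, -1, -1, -2; range = 0 − (-2) = 2.
Area = (12 × 2) / 2 = 12.

12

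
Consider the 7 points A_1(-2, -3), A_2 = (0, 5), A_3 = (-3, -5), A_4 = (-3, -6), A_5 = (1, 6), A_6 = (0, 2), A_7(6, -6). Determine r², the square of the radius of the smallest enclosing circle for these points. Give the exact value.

The minimum enclosing circle is determined by three boundary points: A_4, A_5, A_7.
Their circumcentre is (1.5, -5/6) with r² = 845/18.
The farthest remaining point A_3 is at distance² 677/18 ≤ 845/18.

845/18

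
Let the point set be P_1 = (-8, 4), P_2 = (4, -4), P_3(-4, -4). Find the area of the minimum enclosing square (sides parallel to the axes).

The bounding box has width 12 and height 8.
An axis-aligned square enclosing the set must have side ≥ max(width, height).
So the minimum side is max(12, 8) = 12.
Area = 12² = 144.

144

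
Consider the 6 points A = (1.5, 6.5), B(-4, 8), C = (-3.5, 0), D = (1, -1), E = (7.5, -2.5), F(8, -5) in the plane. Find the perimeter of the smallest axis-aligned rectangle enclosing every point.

Width = max x − min x = 8 − (-4) = 12.
Height = max y − min y = 8 − (-5) = 13.
Perimeter = 2(12 + 13) = 50.

50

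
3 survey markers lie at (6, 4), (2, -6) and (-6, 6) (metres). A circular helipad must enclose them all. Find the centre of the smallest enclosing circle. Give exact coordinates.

Call the three points A, B, C in the order given.
Side lengths²: AB² = 116, AC² = 148, BC² = 208.
Since BC² = 208 < 148 + 116 = 264, the triangle is acute, so the smallest enclosing circle is the circumcircle.
Circumcentre = (-0.6875, 0.875), r² = 54.48828125.
Centre = (-0.6875, 0.875).

(-0.6875, 0.875)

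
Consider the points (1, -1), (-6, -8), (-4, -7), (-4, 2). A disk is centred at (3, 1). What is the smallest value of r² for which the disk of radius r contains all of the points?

The required radius is the distance from (3, 1) to the farthest point.
Squared distances: 8, 162, 113, 50.
Maximum is 162, attained at (-6, -8).

162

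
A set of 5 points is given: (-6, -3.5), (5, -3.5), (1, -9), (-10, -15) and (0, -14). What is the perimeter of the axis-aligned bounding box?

Width = max x − min x = 5 − (-10) = 15.
Height = max y − min y = -3.5 − (-15) = 11.5.
Perimeter = 2(15 + 11.5) = 53.

53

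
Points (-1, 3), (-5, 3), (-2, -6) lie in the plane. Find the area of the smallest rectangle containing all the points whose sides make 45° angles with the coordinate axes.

In coordinates u = x + y, v = x − y the rectangle is axis-aligned; the map (x,y)→(u,v) scales areas by 2.
u-values: 2, -2, -8; range = 2 − (-8) = 10.
v-values: -4, -8, 4; range = 4 − (-8) = 12.
Area = (10 × 12) / 2 = 60.

60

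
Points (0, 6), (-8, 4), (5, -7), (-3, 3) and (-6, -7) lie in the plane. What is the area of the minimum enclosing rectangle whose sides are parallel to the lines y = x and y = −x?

In coordinates u = x + y, v = x − y the rectangle is axis-aligned; the map (x,y)→(u,v) scales areas by 2.
u-values: 6, -4, -2, 0, -13; range = 6 − (-13) = 19.
v-values: -6, -12, 12, -6, 1; range = 12 − (-12) = 24.
Area = (19 × 24) / 2 = 228.

228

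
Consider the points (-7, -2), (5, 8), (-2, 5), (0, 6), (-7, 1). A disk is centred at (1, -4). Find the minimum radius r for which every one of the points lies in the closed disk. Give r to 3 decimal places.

12.649

The required radius is the distance from (1, -4) to the farthest point.
Squared distances: 68, 160, 90, 101, 89.
Maximum is 160, attained at (5, 8).
r = √160 ≈ 12.649.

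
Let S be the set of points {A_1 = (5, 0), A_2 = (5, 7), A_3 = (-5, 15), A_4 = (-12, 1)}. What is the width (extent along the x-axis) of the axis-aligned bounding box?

17

max x = 5, min x = -12, so width = 17.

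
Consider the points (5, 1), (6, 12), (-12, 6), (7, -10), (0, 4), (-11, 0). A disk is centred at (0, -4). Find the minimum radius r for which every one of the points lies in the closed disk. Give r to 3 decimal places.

17.088

The required radius is the distance from (0, -4) to the farthest point.
Squared distances: 50, 292, 244, 85, 64, 137.
Maximum is 292, attained at (6, 12).
r = √292 ≈ 17.088.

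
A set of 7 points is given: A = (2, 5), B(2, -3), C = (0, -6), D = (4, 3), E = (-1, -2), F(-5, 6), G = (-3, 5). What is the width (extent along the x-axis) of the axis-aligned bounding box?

9

max x = 4, min x = -5, so width = 9.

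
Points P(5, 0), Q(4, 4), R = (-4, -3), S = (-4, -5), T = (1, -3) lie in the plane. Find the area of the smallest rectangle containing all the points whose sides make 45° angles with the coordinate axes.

51

In coordinates u = x + y, v = x − y the rectangle is axis-aligned; the map (x,y)→(u,v) scales areas by 2.
u-values: 5, 8, -7, -9, -2; range = 8 − (-9) = 17.
v-values: 5, 0, -1, 1, 4; range = 5 − (-1) = 6.
Area = (17 × 6) / 2 = 51.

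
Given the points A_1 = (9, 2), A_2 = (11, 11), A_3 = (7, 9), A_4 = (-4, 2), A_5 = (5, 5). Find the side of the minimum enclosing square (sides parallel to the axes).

The bounding box has width 15 and height 9.
An axis-aligned square enclosing the set must have side ≥ max(width, height).
So the minimum side is max(15, 9) = 15.

15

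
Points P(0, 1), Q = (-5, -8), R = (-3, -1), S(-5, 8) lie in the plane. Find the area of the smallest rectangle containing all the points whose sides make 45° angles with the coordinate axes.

128

In coordinates u = x + y, v = x − y the rectangle is axis-aligned; the map (x,y)→(u,v) scales areas by 2.
u-values: 1, -13, -4, 3; range = 3 − (-13) = 16.
v-values: -1, 3, -2, -13; range = 3 − (-13) = 16.
Area = (16 × 16) / 2 = 128.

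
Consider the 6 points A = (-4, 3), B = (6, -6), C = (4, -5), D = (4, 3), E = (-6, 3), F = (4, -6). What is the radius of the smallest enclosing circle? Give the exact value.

The minimum enclosing circle of a finite set is fixed by two of the points (as a diameter) or three (as a circumcircle).
The farthest pair is B–E with squared distance 225. The circle on this segment as diameter has centre (0, -1.5) and r² = 225/4 = 56.25.
Check A: distance² to centre = 36.25 ≤ 56.25, so it lies inside.
All remaining points lie in this disk, and no smaller disk contains both endpoints, so this is the minimum enclosing circle.
r = √(56.25) = 7.5.

7.5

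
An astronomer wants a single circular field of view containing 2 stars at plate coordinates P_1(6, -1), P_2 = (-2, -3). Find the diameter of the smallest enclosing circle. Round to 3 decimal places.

8.246

The smallest circle enclosing two points has them as diameter endpoints.
Centre = midpoint = (2, -2); r² = |P_1P_2|²/4 = 68/4 = 17.
Diameter = 2r = 2√17 ≈ 8.246.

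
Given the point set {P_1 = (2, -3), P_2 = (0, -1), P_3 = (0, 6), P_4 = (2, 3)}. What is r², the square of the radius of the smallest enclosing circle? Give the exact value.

The farthest pair is P_1–P_3 with squared distance 85. The circle on this segment as diameter has centre (1, 1.5) and r² = 85/4 = 21.25.
Check P_2: distance² to centre = 7.25 ≤ 21.25, so it lies inside.
All remaining points lie in this disk, and no smaller disk contains both endpoints, so this is the minimum enclosing circle.

21.25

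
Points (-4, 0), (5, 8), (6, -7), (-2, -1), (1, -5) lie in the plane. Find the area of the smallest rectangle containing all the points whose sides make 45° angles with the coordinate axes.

144.5

In coordinates u = x + y, v = x − y the rectangle is axis-aligned; the map (x,y)→(u,v) scales areas by 2.
u-values: -4, 13, -1, -3, -4; range = 13 − (-4) = 17.
v-values: -4, -3, 13, -1, 6; range = 13 − (-4) = 17.
Area = (17 × 17) / 2 = 144.5.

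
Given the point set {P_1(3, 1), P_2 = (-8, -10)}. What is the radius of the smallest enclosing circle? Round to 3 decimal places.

The smallest circle enclosing two points has them as diameter endpoints.
Centre = midpoint = (-2.5, -4.5); r² = |P_1P_2|²/4 = 242/4 = 60.5.
r = √(60.5) ≈ 7.778.

7.778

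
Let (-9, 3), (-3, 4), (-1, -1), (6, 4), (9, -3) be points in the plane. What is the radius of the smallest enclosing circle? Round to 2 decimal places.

The farthest pair is (-9, 3)–(9, -3) with squared distance 360. The circle on this segment as diameter has centre (0, 0) and r² = 360/4 = 90.
Check (-3, 4): distance² to centre = 25 ≤ 90, so it lies inside.
All remaining points lie in this disk, and no smaller disk contains both endpoints, so this is the minimum enclosing circle.
r = √90 ≈ 9.49.

9.49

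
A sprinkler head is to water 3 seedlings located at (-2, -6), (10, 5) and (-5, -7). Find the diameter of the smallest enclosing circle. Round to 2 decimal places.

19.21

Call the three points A, B, C in the order given.
Side lengths²: AB² = 265, AC² = 10, BC² = 369.
Since BC² = 369 ≥ 265 + 10 = 275, the angle opposite BC is not acute, so the smallest enclosing circle has BC as diameter.
Centre = midpoint of BC = (2.5, -1), r² = 369/4 = 92.25.
Diameter = 2r = 2√(92.25) ≈ 19.21.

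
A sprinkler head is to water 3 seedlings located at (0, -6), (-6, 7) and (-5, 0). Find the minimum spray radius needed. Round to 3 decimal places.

Call the three points A, B, C in the order given.
Side lengths²: AB² = 205, AC² = 61, BC² = 50.
Since AB² = 205 ≥ 61 + 50 = 111, the angle opposite AB is not acute, so the smallest enclosing circle has AB as diameter.
Centre = midpoint of AB = (-3, 0.5), r² = 205/4 = 51.25.
r = √(51.25) ≈ 7.159.

7.159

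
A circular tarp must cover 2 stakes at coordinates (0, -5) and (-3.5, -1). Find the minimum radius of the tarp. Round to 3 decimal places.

The smallest circle enclosing two points has them as diameter endpoints.
Centre = midpoint = (-1.75, -3); r² = |(0, -5)−(-3.5, -1)|²/4 = 28.25/4 = 7.0625.
r = √(7.0625) ≈ 2.658.

2.658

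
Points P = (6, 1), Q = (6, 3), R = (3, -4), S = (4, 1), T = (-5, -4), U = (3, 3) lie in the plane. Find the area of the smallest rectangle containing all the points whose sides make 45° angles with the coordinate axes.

72

In coordinates u = x + y, v = x − y the rectangle is axis-aligned; the map (x,y)→(u,v) scales areas by 2.
u-values: 7, 9, -1, 5, -9, 6; range = 9 − (-9) = 18.
v-values: 5, 3, 7, 3, -1, 0; range = 7 − (-1) = 8.
Area = (18 × 8) / 2 = 72.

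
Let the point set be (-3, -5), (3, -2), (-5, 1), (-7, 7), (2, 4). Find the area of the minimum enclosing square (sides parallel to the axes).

144

The bounding box has width 10 and height 12.
An axis-aligned square enclosing the set must have side ≥ max(width, height).
So the minimum side is max(10, 12) = 12.
Area = 12² = 144.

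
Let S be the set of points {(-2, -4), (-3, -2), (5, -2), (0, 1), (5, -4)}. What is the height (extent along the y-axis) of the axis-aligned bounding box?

5

max y = 1, min y = -4, so height = 5.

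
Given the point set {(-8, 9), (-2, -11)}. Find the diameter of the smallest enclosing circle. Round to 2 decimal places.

The smallest circle enclosing two points has them as diameter endpoints.
Centre = midpoint = (-5, -1); r² = |(-8, 9)−(-2, -11)|²/4 = 436/4 = 109.
Diameter = 2r = 2√109 ≈ 20.88.

20.88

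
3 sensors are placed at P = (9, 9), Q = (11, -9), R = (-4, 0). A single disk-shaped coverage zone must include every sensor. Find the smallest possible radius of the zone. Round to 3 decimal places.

9.939

Side lengths²: PQ² = 328, PR² = 250, QR² = 306.
Since PQ² = 328 < 306 + 250 = 556, the triangle is acute, so the smallest enclosing circle is the circumcircle.
Circumcentre = (83/14, -19/42), r² = 87125/882.
r = √(87125/882) ≈ 9.939.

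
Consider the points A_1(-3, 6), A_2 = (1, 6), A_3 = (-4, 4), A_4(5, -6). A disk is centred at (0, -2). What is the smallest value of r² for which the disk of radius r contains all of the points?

73

The required radius is the distance from (0, -2) to the farthest point.
Squared distances: 73, 65, 52, 41.
Maximum is 73, attained at A_1.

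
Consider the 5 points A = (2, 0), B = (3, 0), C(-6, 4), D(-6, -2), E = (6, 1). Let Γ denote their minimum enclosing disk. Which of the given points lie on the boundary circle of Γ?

C, D, E

By Welzl's lemma the MEC is supported by two points (diametrically opposite) or three points (on a circumcircle).
The minimum enclosing circle is determined by three boundary points: C, D, E.
Their circumcentre is (-0.375, 1) with r² = 40.640625.
The farthest remaining point B is at distance² 12.390625 ≤ 40.640625.
The points at distance exactly r from the centre are C, D, E — 3 points.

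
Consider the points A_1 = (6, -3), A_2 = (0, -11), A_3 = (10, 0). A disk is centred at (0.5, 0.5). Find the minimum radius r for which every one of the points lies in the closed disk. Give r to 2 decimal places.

The required radius is the distance from (0.5, 0.5) to the farthest point.
Squared distances: 42.5, 132.5, 90.5.
Maximum is 132.5, attained at A_2.
r = √(132.5) ≈ 11.51.

11.51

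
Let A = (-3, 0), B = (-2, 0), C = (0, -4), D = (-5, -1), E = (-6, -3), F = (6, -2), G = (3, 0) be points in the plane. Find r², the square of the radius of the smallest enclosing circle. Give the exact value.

The minimum enclosing circle of a finite set is fixed by two of the points (as a diameter) or three (as a circumcircle).
The farthest pair is E–F with squared distance 145. The circle on this segment as diameter has centre (0, -2.5) and r² = 145/4 = 36.25.
Check A: distance² to centre = 15.25 ≤ 36.25, so it lies inside.
All remaining points lie in this disk, and no smaller disk contains both endpoints, so this is the minimum enclosing circle.

36.25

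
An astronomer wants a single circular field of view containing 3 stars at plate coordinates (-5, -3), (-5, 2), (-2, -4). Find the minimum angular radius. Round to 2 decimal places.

Call the three points A, B, C in the order given.
Side lengths²: AB² = 25, AC² = 10, BC² = 45.
Since BC² = 45 ≥ 25 + 10 = 35, the angle opposite BC is not acute, so the smallest enclosing circle has BC as diameter.
Centre = midpoint of BC = (-3.5, -1), r² = 45/4 = 11.25.
r = √(11.25) ≈ 3.35.

3.35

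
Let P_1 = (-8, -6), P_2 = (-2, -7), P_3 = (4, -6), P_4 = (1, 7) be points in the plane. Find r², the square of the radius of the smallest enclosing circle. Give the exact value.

A smallest enclosing disk is always determined by at most three of the input points on its boundary.
The minimum enclosing circle is determined by three boundary points: P_1, P_3, P_4.
Their circumcentre is (-2, -7/13) with r² = 11125/169.
The farthest remaining point P_2 is at distance² 7056/169 ≤ 11125/169.

11125/169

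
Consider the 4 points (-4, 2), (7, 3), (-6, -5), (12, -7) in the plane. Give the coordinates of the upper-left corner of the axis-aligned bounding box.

x-range [-6, 12], y-range [-7, 3].
The upper-left corner is (-6, 3).

(-6, 3)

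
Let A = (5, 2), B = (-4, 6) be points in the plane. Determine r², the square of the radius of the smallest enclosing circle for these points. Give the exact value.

The smallest circle enclosing two points has them as diameter endpoints.
Centre = midpoint = (0.5, 4); r² = |AB|²/4 = 97/4 = 24.25.

24.25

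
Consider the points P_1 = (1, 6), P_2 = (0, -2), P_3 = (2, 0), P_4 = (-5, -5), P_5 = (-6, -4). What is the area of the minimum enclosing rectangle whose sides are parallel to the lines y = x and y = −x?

In coordinates u = x + y, v = x − y the rectangle is axis-aligned; the map (x,y)→(u,v) scales areas by 2.
u-values: 7, -2, 2, -10, -10; range = 7 − (-10) = 17.
v-values: -5, 2, 2, 0, -2; range = 2 − (-5) = 7.
Area = (17 × 7) / 2 = 59.5.

59.5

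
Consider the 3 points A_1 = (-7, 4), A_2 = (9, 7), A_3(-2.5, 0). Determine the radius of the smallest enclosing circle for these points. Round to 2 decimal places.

Side lengths²: A_1A_2² = 265, A_1A_3² = 36.25, A_2A_3² = 181.25.
Since A_1A_2² = 265 ≥ 181.25 + 36.25 = 217.5, the angle opposite A_1A_2 is not acute, so the smallest enclosing circle has A_1A_2 as diameter.
Centre = midpoint of A_1A_2 = (1, 5.5), r² = 265/4 = 66.25.
r = √(66.25) ≈ 8.14.

8.14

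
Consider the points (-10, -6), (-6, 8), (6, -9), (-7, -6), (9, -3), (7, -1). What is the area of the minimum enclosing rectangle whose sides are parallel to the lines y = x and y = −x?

In coordinates u = x + y, v = x − y the rectangle is axis-aligned; the map (x,y)→(u,v) scales areas by 2.
u-values: -16, 2, -3, -13, 6, 6; range = 6 − (-16) = 22.
v-values: -4, -14, 15, -1, 12, 8; range = 15 − (-14) = 29.
Area = (22 × 29) / 2 = 319.

319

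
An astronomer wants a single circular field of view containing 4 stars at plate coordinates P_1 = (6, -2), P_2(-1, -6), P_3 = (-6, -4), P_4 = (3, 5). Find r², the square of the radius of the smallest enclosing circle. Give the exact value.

42.92

By Welzl's lemma the MEC is supported by two points (diametrically opposite) or three points (on a circumcircle).
The minimum enclosing circle is determined by three boundary points: P_1, P_3, P_4.
Their circumcentre is (-0.4, -0.6) with r² = 42.92.
The farthest remaining point P_2 is at distance² 29.52 ≤ 42.92.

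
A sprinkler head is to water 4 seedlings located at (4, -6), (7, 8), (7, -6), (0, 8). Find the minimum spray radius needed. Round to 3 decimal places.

7.826

By Welzl's lemma the MEC is supported by two points (diametrically opposite) or three points (on a circumcircle).
The farthest pair is (7, -6)–(0, 8) with squared distance 245. The circle on this segment as diameter has centre (3.5, 1) and r² = 245/4 = 61.25.
Check (4, -6): distance² to centre = 49.25 ≤ 61.25, so it lies inside.
All remaining points lie in this disk, and no smaller disk contains both endpoints, so this is the minimum enclosing circle.
r = √(61.25) ≈ 7.826.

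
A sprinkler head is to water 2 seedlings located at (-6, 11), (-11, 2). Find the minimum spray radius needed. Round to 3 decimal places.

5.148

The smallest circle enclosing two points has them as diameter endpoints.
Centre = midpoint = (-8.5, 6.5); r² = |(-6, 11)−(-11, 2)|²/4 = 106/4 = 26.5.
r = √(26.5) ≈ 5.148.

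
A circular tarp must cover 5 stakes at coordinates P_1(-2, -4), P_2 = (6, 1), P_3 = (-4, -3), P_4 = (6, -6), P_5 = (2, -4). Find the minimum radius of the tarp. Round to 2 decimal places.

5.62

By Welzl's lemma the MEC is supported by two points (diametrically opposite) or three points (on a circumcircle).
The minimum enclosing circle is determined by three boundary points: P_2, P_3, P_4.
Their circumcentre is (1.6, -2.5) with r² = 31.61.
The farthest remaining point P_1 is at distance² 15.21 ≤ 31.61.
r = √(31.61) ≈ 5.62.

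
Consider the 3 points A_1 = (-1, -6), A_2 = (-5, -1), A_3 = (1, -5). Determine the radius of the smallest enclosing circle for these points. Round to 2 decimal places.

Side lengths²: A_1A_2² = 41, A_1A_3² = 5, A_2A_3² = 52.
Since A_2A_3² = 52 ≥ 41 + 5 = 46, the angle opposite A_2A_3 is not acute, so the smallest enclosing circle has A_2A_3 as diameter.
Centre = midpoint of A_2A_3 = (-2, -3), r² = 52/4 = 13.
r = √13 ≈ 3.61.

3.61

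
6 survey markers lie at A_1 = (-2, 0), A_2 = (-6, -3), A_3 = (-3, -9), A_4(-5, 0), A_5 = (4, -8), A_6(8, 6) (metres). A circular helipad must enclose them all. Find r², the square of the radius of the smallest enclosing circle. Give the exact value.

86.5

The farthest pair is A_3–A_6 with squared distance 346. The circle on this segment as diameter has centre (2.5, -1.5) and r² = 346/4 = 86.5.
Check A_1: distance² to centre = 22.5 ≤ 86.5, so it lies inside.
All remaining points lie in this disk, and no smaller disk contains both endpoints, so this is the minimum enclosing circle.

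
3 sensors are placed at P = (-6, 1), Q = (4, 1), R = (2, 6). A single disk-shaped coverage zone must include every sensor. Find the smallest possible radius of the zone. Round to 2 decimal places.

Side lengths²: PQ² = 100, PR² = 89, QR² = 29.
Since PQ² = 100 < 89 + 29 = 118, the triangle is acute, so the smallest enclosing circle is the circumcircle.
Circumcentre = (-1, 1.9), r² = 25.81.
r = √(25.81) ≈ 5.08.

5.08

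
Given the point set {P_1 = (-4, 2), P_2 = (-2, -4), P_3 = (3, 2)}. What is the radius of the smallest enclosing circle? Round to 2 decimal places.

4.12

Side lengths²: P_1P_2² = 40, P_1P_3² = 49, P_2P_3² = 61.
Since P_2P_3² = 61 < 49 + 40 = 89, the triangle is acute, so the smallest enclosing circle is the circumcircle.
Circumcentre = (-0.5, -1/6), r² = 305/18.
r = √(305/18) ≈ 4.12.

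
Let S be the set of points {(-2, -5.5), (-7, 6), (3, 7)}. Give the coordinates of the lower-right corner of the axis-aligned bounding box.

x-range [-7, 3], y-range [-5.5, 7].
The lower-right corner is (3, -5.5).

(3, -5.5)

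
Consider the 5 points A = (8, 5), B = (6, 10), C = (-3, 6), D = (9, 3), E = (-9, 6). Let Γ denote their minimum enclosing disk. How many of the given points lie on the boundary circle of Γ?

2

The minimum enclosing circle of a finite set is fixed by two of the points (as a diameter) or three (as a circumcircle).
The farthest pair is D–E with squared distance 333. The circle on this segment as diameter has centre (0, 4.5) and r² = 333/4 = 83.25.
Check A: distance² to centre = 64.25 ≤ 83.25, so it lies inside.
All remaining points lie in this disk, and no smaller disk contains both endpoints, so this is the minimum enclosing circle.
The points at distance exactly r from the centre are D, E — 2 points.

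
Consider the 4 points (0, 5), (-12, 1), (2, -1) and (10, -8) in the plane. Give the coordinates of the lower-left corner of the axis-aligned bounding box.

x-range [-12, 10], y-range [-8, 5].
The lower-left corner is (-12, -8).

(-12, -8)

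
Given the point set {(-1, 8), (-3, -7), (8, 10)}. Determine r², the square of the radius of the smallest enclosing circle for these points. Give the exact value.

Call the three points A, B, C in the order given.
Side lengths²: AB² = 229, AC² = 85, BC² = 410.
Since BC² = 410 ≥ 229 + 85 = 314, the angle opposite BC is not acute, so the smallest enclosing circle has BC as diameter.
Centre = midpoint of BC = (2.5, 1.5), r² = 410/4 = 102.5.

102.5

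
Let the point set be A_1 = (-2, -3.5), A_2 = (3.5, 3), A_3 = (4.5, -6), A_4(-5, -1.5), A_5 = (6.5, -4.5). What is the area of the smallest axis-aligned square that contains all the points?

132.25

The bounding box has width 11.5 and height 9.
An axis-aligned square enclosing the set must have side ≥ max(width, height).
So the minimum side is max(11.5, 9) = 11.5.
Area = 11.5² = 132.25.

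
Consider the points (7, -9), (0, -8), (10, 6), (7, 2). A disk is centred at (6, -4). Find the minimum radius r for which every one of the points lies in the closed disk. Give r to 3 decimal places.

10.770

The required radius is the distance from (6, -4) to the farthest point.
Squared distances: 26, 52, 116, 37.
Maximum is 116, attained at (10, 6).
r = √116 ≈ 10.770.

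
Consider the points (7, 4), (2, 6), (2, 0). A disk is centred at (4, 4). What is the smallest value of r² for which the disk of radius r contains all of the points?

20

The required radius is the distance from (4, 4) to the farthest point.
Squared distances: 9, 8, 20.
Maximum is 20, attained at (2, 0).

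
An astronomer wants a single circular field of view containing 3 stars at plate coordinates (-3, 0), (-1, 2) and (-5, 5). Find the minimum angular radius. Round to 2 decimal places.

2.72

Call the three points A, B, C in the order given.
Side lengths²: AB² = 8, AC² = 29, BC² = 25.
Since AC² = 29 < 25 + 8 = 33, the triangle is acute, so the smallest enclosing circle is the circumcircle.
Circumcentre = (-51/14, 37/14), r² = 725/98.
r = √(725/98) ≈ 2.72.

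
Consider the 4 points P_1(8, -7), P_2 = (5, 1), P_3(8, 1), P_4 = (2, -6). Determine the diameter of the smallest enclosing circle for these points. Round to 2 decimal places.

A smallest enclosing disk is always determined by at most three of the input points on its boundary.
The minimum enclosing circle is determined by three boundary points: P_1, P_3, P_4.
Their circumcentre is (67/12, -3) with r² = 3145/144.
The farthest remaining point P_2 is at distance² 2353/144 ≤ 3145/144.
Diameter = 2r = 2√(3145/144) ≈ 9.35.

9.35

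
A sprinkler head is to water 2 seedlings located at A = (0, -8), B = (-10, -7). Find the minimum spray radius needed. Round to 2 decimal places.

The smallest circle enclosing two points has them as diameter endpoints.
Centre = midpoint = (-5, -7.5); r² = |AB|²/4 = 101/4 = 25.25.
r = √(25.25) ≈ 5.02.

5.02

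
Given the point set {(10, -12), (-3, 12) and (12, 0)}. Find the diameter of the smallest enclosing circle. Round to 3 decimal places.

Call the three points A, B, C in the order given.
Side lengths²: AB² = 745, AC² = 148, BC² = 369.
Since AB² = 745 ≥ 369 + 148 = 517, the angle opposite AB is not acute, so the smallest enclosing circle has AB as diameter.
Centre = midpoint of AB = (3.5, 0), r² = 745/4 = 186.25.
Diameter = 2r = 2√(186.25) ≈ 27.295.

27.295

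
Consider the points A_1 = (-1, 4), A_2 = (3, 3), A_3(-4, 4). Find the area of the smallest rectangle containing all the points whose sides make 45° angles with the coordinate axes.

In coordinates u = x + y, v = x − y the rectangle is axis-aligned; the map (x,y)→(u,v) scales areas by 2.
u-values: 3, 6, 0; range = 6 − 0 = 6.
v-values: -5, 0, -8; range = 0 − (-8) = 8.
Area = (6 × 8) / 2 = 24.

24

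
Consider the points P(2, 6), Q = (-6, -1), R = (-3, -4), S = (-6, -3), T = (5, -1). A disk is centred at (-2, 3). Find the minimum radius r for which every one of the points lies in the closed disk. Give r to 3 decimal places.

8.062

The required radius is the distance from (-2, 3) to the farthest point.
Squared distances: 25, 32, 50, 52, 65.
Maximum is 65, attained at T.
r = √65 ≈ 8.062.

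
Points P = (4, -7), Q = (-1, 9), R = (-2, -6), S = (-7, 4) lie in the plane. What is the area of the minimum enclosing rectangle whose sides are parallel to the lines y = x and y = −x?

176

In coordinates u = x + y, v = x − y the rectangle is axis-aligned; the map (x,y)→(u,v) scales areas by 2.
u-values: -3, 8, -8, -3; range = 8 − (-8) = 16.
v-values: 11, -10, 4, -11; range = 11 − (-11) = 22.
Area = (16 × 22) / 2 = 176.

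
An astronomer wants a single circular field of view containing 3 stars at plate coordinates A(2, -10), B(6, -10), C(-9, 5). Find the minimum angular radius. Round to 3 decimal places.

10.607

Side lengths²: AB² = 16, AC² = 346, BC² = 450.
Since BC² = 450 ≥ 346 + 16 = 362, the angle opposite BC is not acute, so the smallest enclosing circle has BC as diameter.
Centre = midpoint of BC = (-1.5, -2.5), r² = 450/4 = 112.5.
r = √(112.5) ≈ 10.607.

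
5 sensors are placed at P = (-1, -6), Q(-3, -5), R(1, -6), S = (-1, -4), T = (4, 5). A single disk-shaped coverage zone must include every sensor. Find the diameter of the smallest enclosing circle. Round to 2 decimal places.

12.21

A smallest enclosing disk is always determined by at most three of the input points on its boundary.
The minimum enclosing circle is determined by three boundary points: P, Q, T.
Their circumcentre is (37/54, -7/54) with r² = 54385/1458.
The farthest remaining point R is at distance² 50389/1458 ≤ 54385/1458.
Diameter = 2r = 2√(54385/1458) ≈ 12.21.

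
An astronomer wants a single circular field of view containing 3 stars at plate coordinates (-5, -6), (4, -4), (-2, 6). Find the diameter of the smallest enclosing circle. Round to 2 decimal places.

13.04

Call the three points A, B, C in the order given.
Side lengths²: AB² = 85, AC² = 153, BC² = 136.
Since AC² = 153 < 136 + 85 = 221, the triangle is acute, so the smallest enclosing circle is the circumcircle.
Circumcentre = (-1.5, -0.5), r² = 42.5.
Diameter = 2r = 2√(42.5) ≈ 13.04.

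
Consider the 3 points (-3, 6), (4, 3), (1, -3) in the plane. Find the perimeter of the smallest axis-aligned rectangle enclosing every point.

Width = max x − min x = 4 − (-3) = 7.
Height = max y − min y = 6 − (-3) = 9.
Perimeter = 2(7 + 9) = 32.

32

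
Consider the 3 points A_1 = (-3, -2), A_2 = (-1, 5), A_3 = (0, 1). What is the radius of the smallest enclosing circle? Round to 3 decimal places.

3.640

Side lengths²: A_1A_2² = 53, A_1A_3² = 18, A_2A_3² = 17.
Since A_1A_2² = 53 ≥ 18 + 17 = 35, the angle opposite A_1A_2 is not acute, so the smallest enclosing circle has A_1A_2 as diameter.
Centre = midpoint of A_1A_2 = (-2, 1.5), r² = 53/4 = 13.25.
r = √(13.25) ≈ 3.640.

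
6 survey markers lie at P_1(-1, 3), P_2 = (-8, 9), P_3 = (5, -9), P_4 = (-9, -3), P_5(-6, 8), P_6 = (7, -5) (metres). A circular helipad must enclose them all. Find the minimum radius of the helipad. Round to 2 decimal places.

11.10

A smallest enclosing disk is always determined by at most three of the input points on its boundary.
The farthest pair is P_2–P_3 with squared distance 493. The circle on this segment as diameter has centre (-1.5, 0) and r² = 493/4 = 123.25.
Check P_1: distance² to centre = 9.25 ≤ 123.25, so it lies inside.
All remaining points lie in this disk, and no smaller disk contains both endpoints, so this is the minimum enclosing circle.
r = √(123.25) ≈ 11.10.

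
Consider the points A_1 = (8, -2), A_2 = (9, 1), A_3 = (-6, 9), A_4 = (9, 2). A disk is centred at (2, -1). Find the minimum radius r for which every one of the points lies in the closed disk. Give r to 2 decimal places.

12.81

The required radius is the distance from (2, -1) to the farthest point.
Squared distances: 37, 53, 164, 58.
Maximum is 164, attained at A_3.
r = √164 ≈ 12.81.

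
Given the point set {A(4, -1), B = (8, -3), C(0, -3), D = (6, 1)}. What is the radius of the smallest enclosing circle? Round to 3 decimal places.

4.031

The minimum enclosing circle is determined by three boundary points: B, C, D.
Their circumcentre is (4, -2.5) with r² = 16.25.
The farthest remaining point A is at distance² 2.25 ≤ 16.25.
r = √(16.25) ≈ 4.031.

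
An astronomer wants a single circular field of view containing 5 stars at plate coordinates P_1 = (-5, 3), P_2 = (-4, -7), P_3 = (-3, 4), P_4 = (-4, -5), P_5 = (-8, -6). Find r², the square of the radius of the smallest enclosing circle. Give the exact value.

By Welzl's lemma the MEC is supported by two points (diametrically opposite) or three points (on a circumcircle).
The minimum enclosing circle is determined by three boundary points: P_2, P_3, P_5.
Their circumcentre is (-85/18, -25/18) with r² = 5185/162.
The farthest remaining point P_1 is at distance² 3133/162 ≤ 5185/162.

5185/162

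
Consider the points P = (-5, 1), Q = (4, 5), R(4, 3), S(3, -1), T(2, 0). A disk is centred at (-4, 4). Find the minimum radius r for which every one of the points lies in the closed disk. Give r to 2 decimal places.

8.60

The required radius is the distance from (-4, 4) to the farthest point.
Squared distances: 10, 65, 65, 74, 52.
Maximum is 74, attained at S.
r = √74 ≈ 8.60.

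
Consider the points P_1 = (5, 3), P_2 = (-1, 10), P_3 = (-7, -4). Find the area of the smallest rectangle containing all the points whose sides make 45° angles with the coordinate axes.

130

In coordinates u = x + y, v = x − y the rectangle is axis-aligned; the map (x,y)→(u,v) scales areas by 2.
u-values: 8, 9, -11; range = 9 − (-11) = 20.
v-values: 2, -11, -3; range = 2 − (-11) = 13.
Area = (20 × 13) / 2 = 130.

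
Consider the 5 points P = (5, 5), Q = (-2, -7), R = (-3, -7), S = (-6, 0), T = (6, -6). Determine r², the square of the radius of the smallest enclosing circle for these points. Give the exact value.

52

A smallest enclosing disk is always determined by at most three of the input points on its boundary.
The farthest pair is P–R with squared distance 208. The circle on this segment as diameter has centre (1, -1) and r² = 208/4 = 52.
Check Q: distance² to centre = 45 ≤ 52, so it lies inside.
All remaining points lie in this disk, and no smaller disk contains both endpoints, so this is the minimum enclosing circle.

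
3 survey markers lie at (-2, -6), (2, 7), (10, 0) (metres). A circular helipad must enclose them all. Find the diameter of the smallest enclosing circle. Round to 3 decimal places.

14.696

Call the three points A, B, C in the order given.
Side lengths²: AB² = 185, AC² = 180, BC² = 113.
Since AB² = 185 < 180 + 113 = 293, the triangle is acute, so the smallest enclosing circle is the circumcircle.
Circumcentre = (117/44, -7/22), r² = 104525/1936.
Diameter = 2r = 2√(104525/1936) ≈ 14.696.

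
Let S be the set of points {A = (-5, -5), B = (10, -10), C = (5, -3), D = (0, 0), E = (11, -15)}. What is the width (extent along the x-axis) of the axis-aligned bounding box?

max x = 11, min x = -5, so width = 16.

16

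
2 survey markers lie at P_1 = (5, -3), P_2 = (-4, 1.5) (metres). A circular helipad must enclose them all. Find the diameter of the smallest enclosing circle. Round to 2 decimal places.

The smallest circle enclosing two points has them as diameter endpoints.
Centre = midpoint = (0.5, -0.75); r² = |P_1P_2|²/4 = 101.25/4 = 25.3125.
Diameter = 2r = 2√(25.3125) ≈ 10.06.

10.06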